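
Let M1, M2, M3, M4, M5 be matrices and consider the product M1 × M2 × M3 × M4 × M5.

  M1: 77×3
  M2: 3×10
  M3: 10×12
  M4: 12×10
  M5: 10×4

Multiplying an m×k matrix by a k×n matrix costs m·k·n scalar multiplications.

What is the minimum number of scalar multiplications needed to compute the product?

Adjacent pairs: M1M2 = 77·3·10 = 2310; M2M3 = 3·10·12 = 360; M3M4 = 10·12·10 = 1200; M4M5 = 12·10·4 = 480.
Length 3: M1..M3: k=1: 0+360+77·3·12=3132; k=2: 2310+0+77·10·12=11550 → min 3132 | M2..M4: k=2: 0+1200+3·10·10=1500; k=3: 360+0+3·12·10=720 → min 720 | M3..M5: k=3: 0+480+10·12·4=960; k=4: 1200+0+10·10·4=1600 → min 960.
Length 4: M1..M4: k=1: 0+720+77·3·10=3030; k=2: 2310+1200+77·10·10=11210; k=3: 3132+0+77·12·10=12372 → min 3030 | M2..M5: k=2: 0+960+3·10·4=1080; k=3: 360+480+3·12·4=984; k=4: 720+0+3·10·4=840 → min 840.
Length 5: M1..M5: k=1: 0+840+77·3·4=1764; k=2: 2310+960+77·10·4=6350; k=3: 3132+480+77·12·4=7308; k=4: 3030+0+77·10·4=6110 → min 1764.
Optimal order: (M1 × (((M2 × M3) × M4) × M5)) with cost 1764.

1764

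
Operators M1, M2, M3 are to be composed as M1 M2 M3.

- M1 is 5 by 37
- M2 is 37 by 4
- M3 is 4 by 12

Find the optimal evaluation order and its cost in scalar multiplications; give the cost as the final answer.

980

(M1 (M2 M3)): cost 3996.
((M1 M2) M3): cost 980.
Optimal: ((M1 M2) M3) with cost 980.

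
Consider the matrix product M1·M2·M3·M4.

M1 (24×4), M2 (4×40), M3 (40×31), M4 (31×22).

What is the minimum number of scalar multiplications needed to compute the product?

Adjacent pairs: M1M2 = 24·4·40 = 3840; M2M3 = 4·40·31 = 4960; M3M4 = 40·31·22 = 27280.
Length 3: M1..M3: k=1: 0+4960+24·4·31=7936; k=2: 3840+0+24·40·31=33600 → min 7936 | M2..M4: k=2: 0+27280+4·40·22=30800; k=3: 4960+0+4·31·22=7688 → min 7688.
Length 4: M1..M4: k=1: 0+7688+24·4·22=9800; k=2: 3840+27280+24·40·22=52240; k=3: 7936+0+24·31·22=24304 → min 9800.
Optimal order: (M1·((M2·M3)·M4)) with cost 9800.

9800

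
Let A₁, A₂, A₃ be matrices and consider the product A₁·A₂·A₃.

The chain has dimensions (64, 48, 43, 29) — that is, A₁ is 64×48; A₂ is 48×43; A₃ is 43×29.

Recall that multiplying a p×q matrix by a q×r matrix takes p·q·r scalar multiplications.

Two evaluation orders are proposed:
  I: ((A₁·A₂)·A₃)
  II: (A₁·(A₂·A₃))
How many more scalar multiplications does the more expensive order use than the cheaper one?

Order I = ((A₁·A₂)·A₃): (A₁·A₂): 64×48 by 48×43 → 64×43, cost 64·48·43 = 132096; ((A₁·A₂)·A₃): 64×43 by 43×29 → 64×29, cost 64·43·29 = 79808; cumulative 211904. Total 211904.
Order II = (A₁·(A₂·A₃)): (A₂·A₃): 48×43 by 43×29 → 48×29, cost 48·43·29 = 59856; (A₁·(A₂·A₃)): 64×48 by 48×29 → 64×29, cost 64·48·29 = 89088; cumulative 148944. Total 148944.
Difference: |211904 − 148944| = 62960.

62960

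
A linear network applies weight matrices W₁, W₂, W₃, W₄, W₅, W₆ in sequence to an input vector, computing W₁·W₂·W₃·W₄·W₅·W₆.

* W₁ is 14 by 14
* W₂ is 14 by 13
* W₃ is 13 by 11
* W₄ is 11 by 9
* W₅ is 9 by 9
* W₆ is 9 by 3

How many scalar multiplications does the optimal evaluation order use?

2103

Adjacent pairs: W₁W₂ = 14·14·13 = 2548; W₂W₃ = 14·13·11 = 2002; W₃W₄ = 13·11·9 = 1287; W₄W₅ = 11·9·9 = 891; W₅W₆ = 9·9·3 = 243.
Length 3: W₁..W₃: k=1: 0+2002+14·14·11=4158; k=2: 2548+0+14·13·11=4550 → min 4158 | W₂..W₄: k=2: 0+1287+14·13·9=2925; k=3: 2002+0+14·11·9=3388 → min 2925 | W₃..W₅: k=3: 0+891+13·11·9=2178; k=4: 1287+0+13·9·9=2340 → min 2178 | W₄..W₆: k=4: 0+243+11·9·3=540; k=5: 891+0+11·9·3=1188 → min 540.
Length 4: W₁..W₄: k=1: 0+2925+14·14·9=4689; k=2: 2548+1287+14·13·9=5473; k=3: 4158+0+14·11·9=5544 → min 4689 | W₂..W₅: k=2: 0+2178+14·13·9=3816; k=3: 2002+891+14·11·9=4279; k=4: 2925+0+14·9·9=4059 → min 3816 | W₃..W₆: k=3: 0+540+13·11·3=969; k=4: 1287+243+13·9·3=1881; k=5: 2178+0+13·9·3=2529 → min 969.
Length 5: W₁..W₅: k=1: 0+3816+14·14·9=5580; k=2: 2548+2178+14·13·9=6364; k=3: 4158+891+14·11·9=6435; k=4: 4689+0+14·9·9=5823 → min 5580 | W₂..W₆: k=2: 0+969+14·13·3=1515; k=3: 2002+540+14·11·3=3004; k=4: 2925+243+14·9·3=3546; k=5: 3816+0+14·9·3=4194 → min 1515.
Length 6: W₁..W₆: k=1: 0+1515+14·14·3=2103; k=2: 2548+969+14·13·3=4063; k=3: 4158+540+14·11·3=5160; k=4: 4689+243+14·9·3=5310; k=5: 5580+0+14·9·3=5958 → min 2103.
Optimal order: (W₁·(W₂·(W₃·(W₄·(W₅·W₆))))) with cost 2103.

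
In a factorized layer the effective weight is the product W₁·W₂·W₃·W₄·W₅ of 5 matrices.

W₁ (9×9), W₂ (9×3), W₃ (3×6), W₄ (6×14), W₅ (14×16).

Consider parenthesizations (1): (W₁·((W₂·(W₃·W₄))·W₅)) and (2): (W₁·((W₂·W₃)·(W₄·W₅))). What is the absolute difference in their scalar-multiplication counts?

276

Order (1) = (W₁·((W₂·(W₃·W₄))·W₅)): (W₃·W₄): 3×6 by 6×14 → 3×14, cost 3·6·14 = 252; (W₂·(W₃·W₄)): 9×3 by 3×14 → 9×14, cost 9·3·14 = 378; cumulative 630; ((W₂·(W₃·W₄))·W₅): 9×14 by 14×16 → 9×16, cost 9·14·16 = 2016; cumulative 2646; (W₁·((W₂·(W₃·W₄))·W₅)): 9×9 by 9×16 → 9×16, cost 9·9·16 = 1296; cumulative 3942. Total 3942.
Order (2) = (W₁·((W₂·W₃)·(W₄·W₅))): (W₂·W₃): 9×3 by 3×6 → 9×6, cost 9·3·6 = 162; (W₄·W₅): 6×14 by 14×16 → 6×16, cost 6·14·16 = 1344; ((W₂·W₃)·(W₄·W₅)): 9×6 by 6×16 → 9×16, cost 9·6·16 = 864; cumulative 2370; (W₁·((W₂·W₃)·(W₄·W₅))): 9×9 by 9×16 → 9×16, cost 9·9·16 = 1296; cumulative 3666. Total 3666.
Difference: |3942 − 3666| = 276.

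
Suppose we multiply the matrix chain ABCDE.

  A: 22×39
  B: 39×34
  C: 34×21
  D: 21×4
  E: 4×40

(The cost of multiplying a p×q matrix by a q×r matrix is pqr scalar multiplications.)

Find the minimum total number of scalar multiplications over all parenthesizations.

Adjacent pairs: AB = 22·39·34 = 29172; BC = 39·34·21 = 27846; CD = 34·21·4 = 2856; DE = 21·4·40 = 3360.
Length 3: A..C: k=1: 0+27846+22·39·21=45864; k=2: 29172+0+22·34·21=44880 → min 44880 | B..D: k=2: 0+2856+39·34·4=8160; k=3: 27846+0+39·21·4=31122 → min 8160 | C..E: k=3: 0+3360+34·21·40=31920; k=4: 2856+0+34·4·40=8296 → min 8296.
Length 4: A..D: k=1: 0+8160+22·39·4=11592; k=2: 29172+2856+22·34·4=35020; k=3: 44880+0+22·21·4=46728 → min 11592 | B..E: k=2: 0+8296+39·34·40=61336; k=3: 27846+3360+39·21·40=63966; k=4: 8160+0+39·4·40=14400 → min 14400.
Length 5: A..E: k=1: 0+14400+22·39·40=48720; k=2: 29172+8296+22·34·40=67388; k=3: 44880+3360+22·21·40=66720; k=4: 11592+0+22·4·40=15112 → min 15112.
Optimal order: ((A(B(CD)))E) with cost 15112.

15112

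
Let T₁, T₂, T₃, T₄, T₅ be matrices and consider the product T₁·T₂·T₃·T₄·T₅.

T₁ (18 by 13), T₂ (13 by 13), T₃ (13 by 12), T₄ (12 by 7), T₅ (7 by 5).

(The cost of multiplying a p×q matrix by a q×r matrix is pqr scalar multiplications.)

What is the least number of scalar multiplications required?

Adjacent pairs: T₁T₂ = 18·13·13 = 3042; T₂T₃ = 13·13·12 = 2028; T₃T₄ = 13·12·7 = 1092; T₄T₅ = 12·7·5 = 420.
Length 3: T₁..T₃: k=1: 0+2028+18·13·12=4836; k=2: 3042+0+18·13·12=5850 → min 4836 | T₂..T₄: k=2: 0+1092+13·13·7=2275; k=3: 2028+0+13·12·7=3120 → min 2275 | T₃..T₅: k=3: 0+420+13·12·5=1200; k=4: 1092+0+13·7·5=1547 → min 1200.
Length 4: T₁..T₄: k=1: 0+2275+18·13·7=3913; k=2: 3042+1092+18·13·7=5772; k=3: 4836+0+18·12·7=6348 → min 3913 | T₂..T₅: k=2: 0+1200+13·13·5=2045; k=3: 2028+420+13·12·5=3228; k=4: 2275+0+13·7·5=2730 → min 2045.
Length 5: T₁..T₅: k=1: 0+2045+18·13·5=3215; k=2: 3042+1200+18·13·5=5412; k=3: 4836+420+18·12·5=6336; k=4: 3913+0+18·7·5=4543 → min 3215.
Optimal order: (T₁·(T₂·(T₃·(T₄·T₅)))) with cost 3215.

3215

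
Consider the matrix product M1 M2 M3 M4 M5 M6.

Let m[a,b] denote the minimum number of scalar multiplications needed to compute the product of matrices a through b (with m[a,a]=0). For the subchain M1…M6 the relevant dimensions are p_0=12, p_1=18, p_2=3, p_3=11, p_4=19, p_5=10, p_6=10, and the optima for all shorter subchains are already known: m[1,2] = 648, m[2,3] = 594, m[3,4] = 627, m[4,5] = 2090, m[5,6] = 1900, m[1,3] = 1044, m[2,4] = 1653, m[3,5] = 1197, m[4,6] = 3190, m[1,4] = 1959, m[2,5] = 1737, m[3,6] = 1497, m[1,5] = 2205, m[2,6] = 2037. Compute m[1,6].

m[1,6] = min over k∈[1,5] of m[1,k]+m[k+1,6]+p_{0}·p_k·p_{6}.
k=1: 0 + 2037 + 12·18·10 = 4197; k=2: 648 + 1497 + 12·3·10 = 2505; k=3: 1044 + 3190 + 12·11·10 = 5554; k=4: 1959 + 1900 + 12·19·10 = 6139; k=5: 2205 + 0 + 12·10·10 = 3405.
Minimum: 2505 at k=2.

2505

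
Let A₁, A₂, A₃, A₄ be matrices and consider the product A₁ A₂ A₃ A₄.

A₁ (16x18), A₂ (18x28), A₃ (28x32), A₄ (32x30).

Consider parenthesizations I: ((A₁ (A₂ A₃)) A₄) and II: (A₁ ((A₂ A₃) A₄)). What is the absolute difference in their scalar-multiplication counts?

1344

Order I = ((A₁ (A₂ A₃)) A₄): (A₂ A₃): 18×28 by 28×32 → 18×32, cost 18·28·32 = 16128; (A₁ (A₂ A₃)): 16×18 by 18×32 → 16×32, cost 16·18·32 = 9216; cumulative 25344; ((A₁ (A₂ A₃)) A₄): 16×32 by 32×30 → 16×30, cost 16·32·30 = 15360; cumulative 40704. Total 40704.
Order II = (A₁ ((A₂ A₃) A₄)): (A₂ A₃): 18×28 by 28×32 → 18×32, cost 18·28·32 = 16128; ((A₂ A₃) A₄): 18×32 by 32×30 → 18×30, cost 18·32·30 = 17280; cumulative 33408; (A₁ ((A₂ A₃) A₄)): 16×18 by 18×30 → 16×30, cost 16·18·30 = 8640; cumulative 42048. Total 42048.
Difference: |40704 − 42048| = 1344.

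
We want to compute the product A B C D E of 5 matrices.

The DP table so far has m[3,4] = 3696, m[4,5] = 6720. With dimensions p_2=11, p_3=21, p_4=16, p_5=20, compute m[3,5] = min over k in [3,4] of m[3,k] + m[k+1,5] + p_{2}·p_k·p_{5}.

m[3,5] = min over k∈[3,4] of m[3,k]+m[k+1,5]+p_{2}·p_k·p_{5}.
k=3: 0 + 6720 + 11·21·20 = 11340; k=4: 3696 + 0 + 11·16·20 = 7216.
Minimum: 7216 at k=4.

7216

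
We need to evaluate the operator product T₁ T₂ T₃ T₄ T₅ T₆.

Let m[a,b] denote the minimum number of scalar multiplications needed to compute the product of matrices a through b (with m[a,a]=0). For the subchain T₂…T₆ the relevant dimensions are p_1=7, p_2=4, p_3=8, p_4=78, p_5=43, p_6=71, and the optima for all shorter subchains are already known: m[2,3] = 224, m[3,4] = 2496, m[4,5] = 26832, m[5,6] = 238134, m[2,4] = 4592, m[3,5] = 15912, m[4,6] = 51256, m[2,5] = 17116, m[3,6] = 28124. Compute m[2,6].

m[2,6] = min over k∈[2,5] of m[2,k]+m[k+1,6]+p_{1}·p_k·p_{6}.
k=2: 0 + 28124 + 7·4·71 = 30112; k=3: 224 + 51256 + 7·8·71 = 55456; k=4: 4592 + 238134 + 7·78·71 = 281492; k=5: 17116 + 0 + 7·43·71 = 38487.
Minimum: 30112 at k=2.

30112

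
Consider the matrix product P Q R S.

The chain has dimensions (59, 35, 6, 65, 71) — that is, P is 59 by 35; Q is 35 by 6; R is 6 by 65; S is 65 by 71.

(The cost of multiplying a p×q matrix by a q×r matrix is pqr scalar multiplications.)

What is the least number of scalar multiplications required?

65214

Adjacent pairs: PQ = 59·35·6 = 12390; QR = 35·6·65 = 13650; RS = 6·65·71 = 27690.
Length 3: P..R: k=1: 0+13650+59·35·65=147875; k=2: 12390+0+59·6·65=35400 → min 35400 | Q..S: k=2: 0+27690+35·6·71=42600; k=3: 13650+0+35·65·71=175175 → min 42600.
Length 4: P..S: k=1: 0+42600+59·35·71=189215; k=2: 12390+27690+59·6·71=65214; k=3: 35400+0+59·65·71=307685 → min 65214.
Optimal order: ((P Q) (R S)) with cost 65214.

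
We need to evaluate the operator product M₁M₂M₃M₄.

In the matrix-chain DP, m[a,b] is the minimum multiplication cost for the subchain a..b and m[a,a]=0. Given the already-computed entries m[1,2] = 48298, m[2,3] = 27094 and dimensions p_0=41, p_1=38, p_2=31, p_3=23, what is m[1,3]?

m[1,3] = min over k∈[1,2] of m[1,k]+m[k+1,3]+p_{0}·p_k·p_{3}.
k=1: 0 + 27094 + 41·38·23 = 62928; k=2: 48298 + 0 + 41·31·23 = 77531.
Minimum: 62928 at k=1.

62928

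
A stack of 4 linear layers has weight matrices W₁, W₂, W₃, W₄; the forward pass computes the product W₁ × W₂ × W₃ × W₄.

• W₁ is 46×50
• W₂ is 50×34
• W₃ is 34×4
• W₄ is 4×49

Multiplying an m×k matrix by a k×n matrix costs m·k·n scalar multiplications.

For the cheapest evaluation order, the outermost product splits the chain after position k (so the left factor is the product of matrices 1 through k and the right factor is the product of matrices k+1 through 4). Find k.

Adjacent pairs: W₁W₂ = 46·50·34 = 78200; W₂W₃ = 50·34·4 = 6800; W₃W₄ = 34·4·49 = 6664.
Length 3: W₁..W₃: k=1: 0+6800+46·50·4=16000; k=2: 78200+0+46·34·4=84456 → min 16000 | W₂..W₄: k=2: 0+6664+50·34·49=89964; k=3: 6800+0+50·4·49=16600 → min 16600.
Top-level splits: k=1: (W₁..W₁)·(W₂..W₄) → 0+16600+46·50·49 = 129300; k=2: (W₁..W₂)·(W₃..W₄) → 78200+6664+46·34·49 = 161500; k=3: (W₁..W₃)·(W₄..W₄) → 16000+0+46·4·49 = 25016.
Best split is after W₃, i.e. k = 3.

3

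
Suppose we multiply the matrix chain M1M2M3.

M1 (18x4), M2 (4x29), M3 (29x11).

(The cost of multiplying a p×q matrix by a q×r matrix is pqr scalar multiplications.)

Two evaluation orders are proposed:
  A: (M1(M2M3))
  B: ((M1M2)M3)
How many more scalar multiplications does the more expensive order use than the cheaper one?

5762

Order A = (M1(M2M3)): (M2M3): 4×29 by 29×11 → 4×11, cost 4·29·11 = 1276; (M1(M2M3)): 18×4 by 4×11 → 18×11, cost 18·4·11 = 792; cumulative 2068. Total 2068.
Order B = ((M1M2)M3): (M1M2): 18×4 by 4×29 → 18×29, cost 18·4·29 = 2088; ((M1M2)M3): 18×29 by 29×11 → 18×11, cost 18·29·11 = 5742; cumulative 7830. Total 7830.
Difference: |2068 − 7830| = 5762.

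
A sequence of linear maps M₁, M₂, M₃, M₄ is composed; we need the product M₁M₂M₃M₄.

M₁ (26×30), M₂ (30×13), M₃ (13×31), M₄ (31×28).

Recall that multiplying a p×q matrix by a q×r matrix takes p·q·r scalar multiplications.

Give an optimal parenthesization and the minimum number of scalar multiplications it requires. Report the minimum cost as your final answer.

30888

Adjacent pairs: M₁M₂ = 26·30·13 = 10140; M₂M₃ = 30·13·31 = 12090; M₃M₄ = 13·31·28 = 11284.
Length 3: M₁..M₃: k=1: 0+12090+26·30·31=36270; k=2: 10140+0+26·13·31=20618 → min 20618 | M₂..M₄: k=2: 0+11284+30·13·28=22204; k=3: 12090+0+30·31·28=38130 → min 22204.
Length 4: M₁..M₄: k=1: 0+22204+26·30·28=44044; k=2: 10140+11284+26·13·28=30888; k=3: 20618+0+26·31·28=43186 → min 30888.
Optimal parenthesization: ((M₁M₂)(M₃M₄)) with cost 30888.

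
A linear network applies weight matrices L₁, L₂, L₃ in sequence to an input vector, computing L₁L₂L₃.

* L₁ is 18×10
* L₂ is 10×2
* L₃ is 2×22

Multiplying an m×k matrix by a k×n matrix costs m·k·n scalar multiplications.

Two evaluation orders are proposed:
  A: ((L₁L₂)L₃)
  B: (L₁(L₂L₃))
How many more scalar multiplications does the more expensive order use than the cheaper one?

3248

Order A = ((L₁L₂)L₃): (L₁L₂): 18×10 by 10×2 → 18×2, cost 18·10·2 = 360; ((L₁L₂)L₃): 18×2 by 2×22 → 18×22, cost 18·2·22 = 792; cumulative 1152. Total 1152.
Order B = (L₁(L₂L₃)): (L₂L₃): 10×2 by 2×22 → 10×22, cost 10·2·22 = 440; (L₁(L₂L₃)): 18×10 by 10×22 → 18×22, cost 18·10·22 = 3960; cumulative 4400. Total 4400.
Difference: |1152 − 4400| = 3248.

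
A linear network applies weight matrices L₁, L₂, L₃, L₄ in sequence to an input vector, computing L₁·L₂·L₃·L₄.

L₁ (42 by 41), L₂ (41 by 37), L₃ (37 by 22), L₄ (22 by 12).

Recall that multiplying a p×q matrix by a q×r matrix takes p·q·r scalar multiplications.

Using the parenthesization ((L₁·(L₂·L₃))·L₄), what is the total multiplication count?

(L₂·L₃): 41×37 by 37×22 → 41×22, cost 41·37·22 = 33374
(L₁·(L₂·L₃)): 42×41 by 41×22 → 42×22, cost 42·41·22 = 37884; cumulative 71258
((L₁·(L₂·L₃))·L₄): 42×22 by 22×12 → 42×12, cost 42·22·12 = 11088; cumulative 82346
Total: 82346 scalar multiplications.

82346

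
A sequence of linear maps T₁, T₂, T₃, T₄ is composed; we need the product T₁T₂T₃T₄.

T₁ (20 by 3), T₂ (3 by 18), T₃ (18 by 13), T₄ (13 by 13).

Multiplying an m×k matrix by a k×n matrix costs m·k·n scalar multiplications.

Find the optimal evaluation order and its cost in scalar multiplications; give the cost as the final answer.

Adjacent pairs: T₁T₂ = 20·3·18 = 1080; T₂T₃ = 3·18·13 = 702; T₃T₄ = 18·13·13 = 3042.
Length 3: T₁..T₃: k=1: 0+702+20·3·13=1482; k=2: 1080+0+20·18·13=5760 → min 1482 | T₂..T₄: k=2: 0+3042+3·18·13=3744; k=3: 702+0+3·13·13=1209 → min 1209.
Length 4: T₁..T₄: k=1: 0+1209+20·3·13=1989; k=2: 1080+3042+20·18·13=8802; k=3: 1482+0+20·13·13=4862 → min 1989.
Optimal parenthesization: (T₁((T₂T₃)T₄)) with cost 1989.

1989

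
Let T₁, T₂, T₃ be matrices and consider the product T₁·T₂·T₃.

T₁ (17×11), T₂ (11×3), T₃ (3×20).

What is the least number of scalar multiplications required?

Order (T₁·(T₂·T₃)): (T₂·T₃): 11×3 by 3×20 → 11×20, cost 11·3·20 = 660; (T₁·(T₂·T₃)): 17×11 by 11×20 → 17×20, cost 17·11·20 = 3740; cumulative 4400. Total 4400.
Order ((T₁·T₂)·T₃): (T₁·T₂): 17×11 by 11×3 → 17×3, cost 17·11·3 = 561; ((T₁·T₂)·T₃): 17×3 by 3×20 → 17×20, cost 17·3·20 = 1020; cumulative 1581. Total 1581.
Minimum: 1581.

1581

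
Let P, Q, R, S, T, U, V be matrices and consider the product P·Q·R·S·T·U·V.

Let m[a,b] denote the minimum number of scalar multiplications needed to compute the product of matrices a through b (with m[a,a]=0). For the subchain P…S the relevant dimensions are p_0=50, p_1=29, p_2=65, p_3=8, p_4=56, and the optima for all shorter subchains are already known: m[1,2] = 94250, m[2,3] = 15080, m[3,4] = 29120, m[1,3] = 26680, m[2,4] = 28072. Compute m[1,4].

m[1,4] = min over k∈[1,3] of m[1,k]+m[k+1,4]+p_{0}·p_k·p_{4}.
k=1: 0 + 28072 + 50·29·56 = 109272; k=2: 94250 + 29120 + 50·65·56 = 305370; k=3: 26680 + 0 + 50·8·56 = 49080.
Minimum: 49080 at k=3.

49080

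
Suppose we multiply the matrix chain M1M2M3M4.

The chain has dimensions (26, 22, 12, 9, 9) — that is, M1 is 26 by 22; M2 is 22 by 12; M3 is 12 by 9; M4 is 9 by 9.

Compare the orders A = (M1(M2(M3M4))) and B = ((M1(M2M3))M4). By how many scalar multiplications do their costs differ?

1134

Order A = (M1(M2(M3M4))): (M3M4): 12×9 by 9×9 → 12×9, cost 12·9·9 = 972; (M2(M3M4)): 22×12 by 12×9 → 22×9, cost 22·12·9 = 2376; cumulative 3348; (M1(M2(M3M4))): 26×22 by 22×9 → 26×9, cost 26·22·9 = 5148; cumulative 8496. Total 8496.
Order B = ((M1(M2M3))M4): (M2M3): 22×12 by 12×9 → 22×9, cost 22·12·9 = 2376; (M1(M2M3)): 26×22 by 22×9 → 26×9, cost 26·22·9 = 5148; cumulative 7524; ((M1(M2M3))M4): 26×9 by 9×9 → 26×9, cost 26·9·9 = 2106; cumulative 9630. Total 9630.
Difference: |8496 − 9630| = 1134.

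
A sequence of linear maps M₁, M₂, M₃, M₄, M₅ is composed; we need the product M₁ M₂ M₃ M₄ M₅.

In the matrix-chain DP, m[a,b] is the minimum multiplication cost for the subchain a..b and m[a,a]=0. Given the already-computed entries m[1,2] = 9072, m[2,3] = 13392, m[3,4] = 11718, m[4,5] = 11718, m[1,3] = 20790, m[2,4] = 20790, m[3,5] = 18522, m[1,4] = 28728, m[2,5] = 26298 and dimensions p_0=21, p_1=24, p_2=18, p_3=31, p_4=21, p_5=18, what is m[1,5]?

34398

m[1,5] = min over k∈[1,4] of m[1,k]+m[k+1,5]+p_{0}·p_k·p_{5}.
k=1: 0 + 26298 + 21·24·18 = 35370; k=2: 9072 + 18522 + 21·18·18 = 34398; k=3: 20790 + 11718 + 21·31·18 = 44226; k=4: 28728 + 0 + 21·21·18 = 36666.
Minimum: 34398 at k=2.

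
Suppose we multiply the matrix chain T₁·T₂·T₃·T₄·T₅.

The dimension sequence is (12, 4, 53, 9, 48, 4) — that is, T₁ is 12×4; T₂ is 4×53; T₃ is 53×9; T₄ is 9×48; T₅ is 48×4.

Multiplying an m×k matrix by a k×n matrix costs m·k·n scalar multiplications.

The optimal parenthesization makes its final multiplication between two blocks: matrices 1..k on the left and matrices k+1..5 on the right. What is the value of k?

Adjacent pairs: T₁T₂ = 12·4·53 = 2544; T₂T₃ = 4·53·9 = 1908; T₃T₄ = 53·9·48 = 22896; T₄T₅ = 9·48·4 = 1728.
Length 3: T₁..T₃: k=1: 0+1908+12·4·9=2340; k=2: 2544+0+12·53·9=8268 → min 2340 | T₂..T₄: k=2: 0+22896+4·53·48=33072; k=3: 1908+0+4·9·48=3636 → min 3636 | T₃..T₅: k=3: 0+1728+53·9·4=3636; k=4: 22896+0+53·48·4=33072 → min 3636.
Length 4: T₁..T₄: k=1: 0+3636+12·4·48=5940; k=2: 2544+22896+12·53·48=55968; k=3: 2340+0+12·9·48=7524 → min 5940 | T₂..T₅: k=2: 0+3636+4·53·4=4484; k=3: 1908+1728+4·9·4=3780; k=4: 3636+0+4·48·4=4404 → min 3780.
Top-level splits: k=1: (T₁..T₁)·(T₂..T₅) → 0+3780+12·4·4 = 3972; k=2: (T₁..T₂)·(T₃..T₅) → 2544+3636+12·53·4 = 8724; k=3: (T₁..T₃)·(T₄..T₅) → 2340+1728+12·9·4 = 4500; k=4: (T₁..T₄)·(T₅..T₅) → 5940+0+12·48·4 = 8244.
Best split is after T₁, i.e. k = 1.

1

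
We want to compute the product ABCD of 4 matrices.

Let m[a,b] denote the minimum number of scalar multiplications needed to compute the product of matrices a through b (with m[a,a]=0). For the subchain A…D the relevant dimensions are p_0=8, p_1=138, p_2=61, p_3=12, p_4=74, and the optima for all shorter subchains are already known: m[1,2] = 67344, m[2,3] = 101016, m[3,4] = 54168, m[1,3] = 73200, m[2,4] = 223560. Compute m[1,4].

80304

m[1,4] = min over k∈[1,3] of m[1,k]+m[k+1,4]+p_{0}·p_k·p_{4}.
k=1: 0 + 223560 + 8·138·74 = 305256; k=2: 67344 + 54168 + 8·61·74 = 157624; k=3: 73200 + 0 + 8·12·74 = 80304.
Minimum: 80304 at k=3.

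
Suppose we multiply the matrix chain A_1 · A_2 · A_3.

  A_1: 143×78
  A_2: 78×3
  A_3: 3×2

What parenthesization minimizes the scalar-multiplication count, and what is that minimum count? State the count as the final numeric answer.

22776

(A_1 · (A_2 · A_3)): cost 22776.
((A_1 · A_2) · A_3): cost 34320.
Optimal: (A_1 · (A_2 · A_3)) with cost 22776.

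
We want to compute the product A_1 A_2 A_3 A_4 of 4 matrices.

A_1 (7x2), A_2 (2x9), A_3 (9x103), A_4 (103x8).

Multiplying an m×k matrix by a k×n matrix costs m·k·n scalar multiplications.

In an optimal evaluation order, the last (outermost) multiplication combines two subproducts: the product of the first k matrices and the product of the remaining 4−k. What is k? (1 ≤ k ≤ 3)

1

Adjacent pairs: A_1A_2 = 7·2·9 = 126; A_2A_3 = 2·9·103 = 1854; A_3A_4 = 9·103·8 = 7416.
Length 3: A_1..A_3: k=1: 0+1854+7·2·103=3296; k=2: 126+0+7·9·103=6615 → min 3296 | A_2..A_4: k=2: 0+7416+2·9·8=7560; k=3: 1854+0+2·103·8=3502 → min 3502.
Top-level splits: k=1: (A_1..A_1)·(A_2..A_4) → 0+3502+7·2·8 = 3614; k=2: (A_1..A_2)·(A_3..A_4) → 126+7416+7·9·8 = 8046; k=3: (A_1..A_3)·(A_4..A_4) → 3296+0+7·103·8 = 9064.
Best split is after A_1, i.e. k = 1.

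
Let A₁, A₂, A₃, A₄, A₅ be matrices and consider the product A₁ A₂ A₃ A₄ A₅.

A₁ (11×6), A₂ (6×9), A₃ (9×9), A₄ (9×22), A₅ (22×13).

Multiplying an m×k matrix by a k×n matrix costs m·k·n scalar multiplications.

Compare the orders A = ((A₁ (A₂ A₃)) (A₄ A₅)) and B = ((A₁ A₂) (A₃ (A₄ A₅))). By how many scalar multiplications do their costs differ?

567

Order A = ((A₁ (A₂ A₃)) (A₄ A₅)): (A₂ A₃): 6×9 by 9×9 → 6×9, cost 6·9·9 = 486; (A₁ (A₂ A₃)): 11×6 by 6×9 → 11×9, cost 11·6·9 = 594; cumulative 1080; (A₄ A₅): 9×22 by 22×13 → 9×13, cost 9·22·13 = 2574; ((A₁ (A₂ A₃)) (A₄ A₅)): 11×9 by 9×13 → 11×13, cost 11·9·13 = 1287; cumulative 4941. Total 4941.
Order B = ((A₁ A₂) (A₃ (A₄ A₅))): (A₁ A₂): 11×6 by 6×9 → 11×9, cost 11·6·9 = 594; (A₄ A₅): 9×22 by 22×13 → 9×13, cost 9·22·13 = 2574; (A₃ (A₄ A₅)): 9×9 by 9×13 → 9×13, cost 9·9·13 = 1053; cumulative 3627; ((A₁ A₂) (A₃ (A₄ A₅))): 11×9 by 9×13 → 11×13, cost 11·9·13 = 1287; cumulative 5508. Total 5508.
Difference: |4941 − 5508| = 567.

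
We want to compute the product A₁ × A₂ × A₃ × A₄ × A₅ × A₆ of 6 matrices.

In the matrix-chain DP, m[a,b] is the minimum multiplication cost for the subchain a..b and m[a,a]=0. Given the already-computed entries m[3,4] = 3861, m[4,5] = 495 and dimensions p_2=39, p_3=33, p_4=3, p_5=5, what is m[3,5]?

m[3,5] = min over k∈[3,4] of m[3,k]+m[k+1,5]+p_{2}·p_k·p_{5}.
k=3: 0 + 495 + 39·33·5 = 6930; k=4: 3861 + 0 + 39·3·5 = 4446.
Minimum: 4446 at k=4.

4446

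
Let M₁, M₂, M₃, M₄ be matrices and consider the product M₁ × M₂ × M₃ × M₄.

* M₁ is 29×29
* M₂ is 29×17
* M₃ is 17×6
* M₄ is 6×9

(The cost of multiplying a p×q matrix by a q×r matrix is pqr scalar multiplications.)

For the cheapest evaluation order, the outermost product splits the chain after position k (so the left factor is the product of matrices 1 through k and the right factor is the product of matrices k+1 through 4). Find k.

3

Adjacent pairs: M₁M₂ = 29·29·17 = 14297; M₂M₃ = 29·17·6 = 2958; M₃M₄ = 17·6·9 = 918.
Length 3: M₁..M₃: k=1: 0+2958+29·29·6=8004; k=2: 14297+0+29·17·6=17255 → min 8004 | M₂..M₄: k=2: 0+918+29·17·9=5355; k=3: 2958+0+29·6·9=4524 → min 4524.
Top-level splits: k=1: (M₁..M₁)·(M₂..M₄) → 0+4524+29·29·9 = 12093; k=2: (M₁..M₂)·(M₃..M₄) → 14297+918+29·17·9 = 19652; k=3: (M₁..M₃)·(M₄..M₄) → 8004+0+29·6·9 = 9570.
Best split is after M₃, i.e. k = 3.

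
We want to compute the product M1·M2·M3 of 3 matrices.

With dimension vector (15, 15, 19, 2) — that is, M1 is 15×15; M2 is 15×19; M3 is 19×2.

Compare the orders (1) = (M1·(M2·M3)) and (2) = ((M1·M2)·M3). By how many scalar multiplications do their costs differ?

3825

Order (1) = (M1·(M2·M3)): (M2·M3): 15×19 by 19×2 → 15×2, cost 15·19·2 = 570; (M1·(M2·M3)): 15×15 by 15×2 → 15×2, cost 15·15·2 = 450; cumulative 1020. Total 1020.
Order (2) = ((M1·M2)·M3): (M1·M2): 15×15 by 15×19 → 15×19, cost 15·15·19 = 4275; ((M1·M2)·M3): 15×19 by 19×2 → 15×2, cost 15·19·2 = 570; cumulative 4845. Total 4845.
Difference: |1020 − 4845| = 3825.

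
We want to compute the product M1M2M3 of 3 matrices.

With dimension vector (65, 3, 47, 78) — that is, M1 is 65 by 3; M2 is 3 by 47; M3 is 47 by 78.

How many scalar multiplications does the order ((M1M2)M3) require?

(M1M2): 65×3 by 3×47 → 65×47, cost 65·3·47 = 9165
((M1M2)M3): 65×47 by 47×78 → 65×78, cost 65·47·78 = 238290; cumulative 247455
Total: 247455 scalar multiplications.

247455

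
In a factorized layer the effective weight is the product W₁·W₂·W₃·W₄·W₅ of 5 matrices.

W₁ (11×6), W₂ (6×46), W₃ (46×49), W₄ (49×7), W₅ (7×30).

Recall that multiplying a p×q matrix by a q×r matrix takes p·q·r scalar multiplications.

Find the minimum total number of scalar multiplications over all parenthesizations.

18354

Adjacent pairs: W₁W₂ = 11·6·46 = 3036; W₂W₃ = 6·46·49 = 13524; W₃W₄ = 46·49·7 = 15778; W₄W₅ = 49·7·30 = 10290.
Length 3: W₁..W₃: k=1: 0+13524+11·6·49=16758; k=2: 3036+0+11·46·49=27830 → min 16758 | W₂..W₄: k=2: 0+15778+6·46·7=17710; k=3: 13524+0+6·49·7=15582 → min 15582 | W₃..W₅: k=3: 0+10290+46·49·30=77910; k=4: 15778+0+46·7·30=25438 → min 25438.
Length 4: W₁..W₄: k=1: 0+15582+11·6·7=16044; k=2: 3036+15778+11·46·7=22356; k=3: 16758+0+11·49·7=20531 → min 16044 | W₂..W₅: k=2: 0+25438+6·46·30=33718; k=3: 13524+10290+6·49·30=32634; k=4: 15582+0+6·7·30=16842 → min 16842.
Length 5: W₁..W₅: k=1: 0+16842+11·6·30=18822; k=2: 3036+25438+11·46·30=43654; k=3: 16758+10290+11·49·30=43218; k=4: 16044+0+11·7·30=18354 → min 18354.
Optimal order: ((W₁·((W₂·W₃)·W₄))·W₅) with cost 18354.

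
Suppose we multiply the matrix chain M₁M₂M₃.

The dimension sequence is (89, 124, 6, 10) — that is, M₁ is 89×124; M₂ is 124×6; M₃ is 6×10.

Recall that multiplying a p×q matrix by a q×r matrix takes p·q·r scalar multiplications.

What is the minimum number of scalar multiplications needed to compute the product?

Order (M₁(M₂M₃)): (M₂M₃): 124×6 by 6×10 → 124×10, cost 124·6·10 = 7440; (M₁(M₂M₃)): 89×124 by 124×10 → 89×10, cost 89·124·10 = 110360; cumulative 117800. Total 117800.
Order ((M₁M₂)M₃): (M₁M₂): 89×124 by 124×6 → 89×6, cost 89·124·6 = 66216; ((M₁M₂)M₃): 89×6 by 6×10 → 89×10, cost 89·6·10 = 5340; cumulative 71556. Total 71556.
Minimum: 71556.

71556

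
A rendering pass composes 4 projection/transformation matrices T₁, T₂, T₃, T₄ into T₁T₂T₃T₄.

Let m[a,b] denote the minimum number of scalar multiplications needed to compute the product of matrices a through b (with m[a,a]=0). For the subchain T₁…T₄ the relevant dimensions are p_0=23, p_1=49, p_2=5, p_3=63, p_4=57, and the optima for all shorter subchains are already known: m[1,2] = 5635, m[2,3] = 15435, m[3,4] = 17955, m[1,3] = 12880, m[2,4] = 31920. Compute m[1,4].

m[1,4] = min over k∈[1,3] of m[1,k]+m[k+1,4]+p_{0}·p_k·p_{4}.
k=1: 0 + 31920 + 23·49·57 = 96159; k=2: 5635 + 17955 + 23·5·57 = 30145; k=3: 12880 + 0 + 23·63·57 = 95473.
Minimum: 30145 at k=2.

30145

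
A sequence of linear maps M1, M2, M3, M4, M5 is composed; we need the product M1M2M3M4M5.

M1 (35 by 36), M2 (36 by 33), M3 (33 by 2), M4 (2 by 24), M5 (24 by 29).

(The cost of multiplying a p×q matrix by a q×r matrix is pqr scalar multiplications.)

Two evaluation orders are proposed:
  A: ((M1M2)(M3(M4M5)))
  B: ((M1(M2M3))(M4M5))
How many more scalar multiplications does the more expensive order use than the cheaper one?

70063

Order A = ((M1M2)(M3(M4M5))): (M1M2): 35×36 by 36×33 → 35×33, cost 35·36·33 = 41580; (M4M5): 2×24 by 24×29 → 2×29, cost 2·24·29 = 1392; (M3(M4M5)): 33×2 by 2×29 → 33×29, cost 33·2·29 = 1914; cumulative 3306; ((M1M2)(M3(M4M5))): 35×33 by 33×29 → 35×29, cost 35·33·29 = 33495; cumulative 78381. Total 78381.
Order B = ((M1(M2M3))(M4M5)): (M2M3): 36×33 by 33×2 → 36×2, cost 36·33·2 = 2376; (M1(M2M3)): 35×36 by 36×2 → 35×2, cost 35·36·2 = 2520; cumulative 4896; (M4M5): 2×24 by 24×29 → 2×29, cost 2·24·29 = 1392; ((M1(M2M3))(M4M5)): 35×2 by 2×29 → 35×29, cost 35·2·29 = 2030; cumulative 8318. Total 8318.
Difference: |78381 − 8318| = 70063.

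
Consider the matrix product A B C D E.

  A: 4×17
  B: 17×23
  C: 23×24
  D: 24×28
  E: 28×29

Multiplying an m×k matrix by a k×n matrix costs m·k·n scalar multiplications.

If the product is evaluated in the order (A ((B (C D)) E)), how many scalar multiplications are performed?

42180

(C D): 23×24 by 24×28 → 23×28, cost 23·24·28 = 15456
(B (C D)): 17×23 by 23×28 → 17×28, cost 17·23·28 = 10948; cumulative 26404
((B (C D)) E): 17×28 by 28×29 → 17×29, cost 17·28·29 = 13804; cumulative 40208
(A ((B (C D)) E)): 4×17 by 17×29 → 4×29, cost 4·17·29 = 1972; cumulative 42180
Total: 42180 scalar multiplications.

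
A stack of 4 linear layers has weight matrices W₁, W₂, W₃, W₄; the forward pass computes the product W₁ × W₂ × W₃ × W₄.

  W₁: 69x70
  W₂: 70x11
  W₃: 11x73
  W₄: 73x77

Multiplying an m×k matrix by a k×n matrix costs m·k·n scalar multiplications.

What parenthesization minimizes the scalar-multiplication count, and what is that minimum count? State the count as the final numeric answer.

Adjacent pairs: W₁W₂ = 69·70·11 = 53130; W₂W₃ = 70·11·73 = 56210; W₃W₄ = 11·73·77 = 61831.
Length 3: W₁..W₃: k=1: 0+56210+69·70·73=408800; k=2: 53130+0+69·11·73=108537 → min 108537 | W₂..W₄: k=2: 0+61831+70·11·77=121121; k=3: 56210+0+70·73·77=449680 → min 121121.
Length 4: W₁..W₄: k=1: 0+121121+69·70·77=493031; k=2: 53130+61831+69·11·77=173404; k=3: 108537+0+69·73·77=496386 → min 173404.
Optimal parenthesization: ((W₁ × W₂) × (W₃ × W₄)) with cost 173404.

173404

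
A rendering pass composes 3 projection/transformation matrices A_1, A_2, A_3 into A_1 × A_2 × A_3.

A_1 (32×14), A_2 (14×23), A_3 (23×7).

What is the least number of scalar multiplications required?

Order (A_1 × (A_2 × A_3)): (A_2 × A_3): 14×23 by 23×7 → 14×7, cost 14·23·7 = 2254; (A_1 × (A_2 × A_3)): 32×14 by 14×7 → 32×7, cost 32·14·7 = 3136; cumulative 5390. Total 5390.
Order ((A_1 × A_2) × A_3): (A_1 × A_2): 32×14 by 14×23 → 32×23, cost 32·14·23 = 10304; ((A_1 × A_2) × A_3): 32×23 by 23×7 → 32×7, cost 32·23·7 = 5152; cumulative 15456. Total 15456.
Minimum: 5390.

5390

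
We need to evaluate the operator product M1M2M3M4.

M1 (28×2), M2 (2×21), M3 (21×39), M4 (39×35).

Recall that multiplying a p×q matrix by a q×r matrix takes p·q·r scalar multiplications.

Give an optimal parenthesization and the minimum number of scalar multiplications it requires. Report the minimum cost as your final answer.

6328

Adjacent pairs: M1M2 = 28·2·21 = 1176; M2M3 = 2·21·39 = 1638; M3M4 = 21·39·35 = 28665.
Length 3: M1..M3: k=1: 0+1638+28·2·39=3822; k=2: 1176+0+28·21·39=24108 → min 3822 | M2..M4: k=2: 0+28665+2·21·35=30135; k=3: 1638+0+2·39·35=4368 → min 4368.
Length 4: M1..M4: k=1: 0+4368+28·2·35=6328; k=2: 1176+28665+28·21·35=50421; k=3: 3822+0+28·39·35=42042 → min 6328.
Optimal parenthesization: (M1((M2M3)M4)) with cost 6328.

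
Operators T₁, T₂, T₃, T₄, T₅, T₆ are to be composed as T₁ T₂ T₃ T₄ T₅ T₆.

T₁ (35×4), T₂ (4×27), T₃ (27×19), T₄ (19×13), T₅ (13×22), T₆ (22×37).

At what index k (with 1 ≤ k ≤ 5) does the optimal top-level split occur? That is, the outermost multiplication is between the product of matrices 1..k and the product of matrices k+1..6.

1

Adjacent pairs: T₁T₂ = 35·4·27 = 3780; T₂T₃ = 4·27·19 = 2052; T₃T₄ = 27·19·13 = 6669; T₄T₅ = 19·13·22 = 5434; T₅T₆ = 13·22·37 = 10582.
Length 3: T₁..T₃: k=1: 0+2052+35·4·19=4712; k=2: 3780+0+35·27·19=21735 → min 4712 | T₂..T₄: k=2: 0+6669+4·27·13=8073; k=3: 2052+0+4·19·13=3040 → min 3040 | T₃..T₅: k=3: 0+5434+27·19·22=16720; k=4: 6669+0+27·13·22=14391 → min 14391 | T₄..T₆: k=4: 0+10582+19·13·37=19721; k=5: 5434+0+19·22·37=20900 → min 19721.
Length 4: T₁..T₄: k=1: 0+3040+35·4·13=4860; k=2: 3780+6669+35·27·13=22734; k=3: 4712+0+35·19·13=13357 → min 4860 | T₂..T₅: k=2: 0+14391+4·27·22=16767; k=3: 2052+5434+4·19·22=9158; k=4: 3040+0+4·13·22=4184 → min 4184 | T₃..T₆: k=3: 0+19721+27·19·37=38702; k=4: 6669+10582+27·13·37=30238; k=5: 14391+0+27·22·37=36369 → min 30238.
Length 5: T₁..T₅: k=1: 0+4184+35·4·22=7264; k=2: 3780+14391+35·27·22=38961; k=3: 4712+5434+35·19·22=24776; k=4: 4860+0+35·13·22=14870 → min 7264 | T₂..T₆: k=2: 0+30238+4·27·37=34234; k=3: 2052+19721+4·19·37=24585; k=4: 3040+10582+4·13·37=15546; k=5: 4184+0+4·22·37=7440 → min 7440.
Top-level splits: k=1: (T₁..T₁)·(T₂..T₆) → 0+7440+35·4·37 = 12620; k=2: (T₁..T₂)·(T₃..T₆) → 3780+30238+35·27·37 = 68983; k=3: (T₁..T₃)·(T₄..T₆) → 4712+19721+35·19·37 = 49038; k=4: (T₁..T₄)·(T₅..T₆) → 4860+10582+35·13·37 = 32277; k=5: (T₁..T₅)·(T₆..T₆) → 7264+0+35·22·37 = 35754.
Best split is after T₁, i.e. k = 1.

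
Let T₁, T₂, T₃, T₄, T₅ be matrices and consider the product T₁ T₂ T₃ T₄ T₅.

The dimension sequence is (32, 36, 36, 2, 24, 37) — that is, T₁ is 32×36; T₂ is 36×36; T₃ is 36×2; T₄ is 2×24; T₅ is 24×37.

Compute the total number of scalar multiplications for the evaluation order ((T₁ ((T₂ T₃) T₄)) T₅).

(T₂ T₃): 36×36 by 36×2 → 36×2, cost 36·36·2 = 2592
((T₂ T₃) T₄): 36×2 by 2×24 → 36×24, cost 36·2·24 = 1728; cumulative 4320
(T₁ ((T₂ T₃) T₄)): 32×36 by 36×24 → 32×24, cost 32·36·24 = 27648; cumulative 31968
((T₁ ((T₂ T₃) T₄)) T₅): 32×24 by 24×37 → 32×37, cost 32·24·37 = 28416; cumulative 60384
Total: 60384 scalar multiplications.

60384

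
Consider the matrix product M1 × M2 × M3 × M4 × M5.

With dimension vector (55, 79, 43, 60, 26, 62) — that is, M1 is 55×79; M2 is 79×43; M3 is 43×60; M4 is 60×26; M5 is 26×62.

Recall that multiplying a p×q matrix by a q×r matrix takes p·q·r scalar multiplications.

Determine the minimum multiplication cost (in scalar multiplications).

357032

Adjacent pairs: M1M2 = 55·79·43 = 186835; M2M3 = 79·43·60 = 203820; M3M4 = 43·60·26 = 67080; M4M5 = 60·26·62 = 96720.
Length 3: M1..M3: k=1: 0+203820+55·79·60=464520; k=2: 186835+0+55·43·60=328735 → min 328735 | M2..M4: k=2: 0+67080+79·43·26=155402; k=3: 203820+0+79·60·26=327060 → min 155402 | M3..M5: k=3: 0+96720+43·60·62=256680; k=4: 67080+0+43·26·62=136396 → min 136396.
Length 4: M1..M4: k=1: 0+155402+55·79·26=268372; k=2: 186835+67080+55·43·26=315405; k=3: 328735+0+55·60·26=414535 → min 268372 | M2..M5: k=2: 0+136396+79·43·62=347010; k=3: 203820+96720+79·60·62=594420; k=4: 155402+0+79·26·62=282750 → min 282750.
Length 5: M1..M5: k=1: 0+282750+55·79·62=552140; k=2: 186835+136396+55·43·62=469861; k=3: 328735+96720+55·60·62=630055; k=4: 268372+0+55·26·62=357032 → min 357032.
Optimal order: ((M1 × (M2 × (M3 × M4))) × M5) with cost 357032.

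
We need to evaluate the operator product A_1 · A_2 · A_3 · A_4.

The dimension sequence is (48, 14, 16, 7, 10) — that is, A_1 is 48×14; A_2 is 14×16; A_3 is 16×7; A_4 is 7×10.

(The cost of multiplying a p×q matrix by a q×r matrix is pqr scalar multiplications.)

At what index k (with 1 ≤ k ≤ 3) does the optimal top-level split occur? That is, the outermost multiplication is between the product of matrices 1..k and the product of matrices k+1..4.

Adjacent pairs: A_1A_2 = 48·14·16 = 10752; A_2A_3 = 14·16·7 = 1568; A_3A_4 = 16·7·10 = 1120.
Length 3: A_1..A_3: k=1: 0+1568+48·14·7=6272; k=2: 10752+0+48·16·7=16128 → min 6272 | A_2..A_4: k=2: 0+1120+14·16·10=3360; k=3: 1568+0+14·7·10=2548 → min 2548.
Top-level splits: k=1: (A_1..A_1)·(A_2..A_4) → 0+2548+48·14·10 = 9268; k=2: (A_1..A_2)·(A_3..A_4) → 10752+1120+48·16·10 = 19552; k=3: (A_1..A_3)·(A_4..A_4) → 6272+0+48·7·10 = 9632.
Best split is after A_1, i.e. k = 1.

1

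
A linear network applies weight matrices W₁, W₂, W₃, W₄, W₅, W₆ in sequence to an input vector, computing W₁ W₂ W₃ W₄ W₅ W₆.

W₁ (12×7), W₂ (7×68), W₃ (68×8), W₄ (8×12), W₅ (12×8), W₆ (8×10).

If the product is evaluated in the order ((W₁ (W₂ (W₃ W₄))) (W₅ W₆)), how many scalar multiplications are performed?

(W₃ W₄): 68×8 by 8×12 → 68×12, cost 68·8·12 = 6528
(W₂ (W₃ W₄)): 7×68 by 68×12 → 7×12, cost 7·68·12 = 5712; cumulative 12240
(W₁ (W₂ (W₃ W₄))): 12×7 by 7×12 → 12×12, cost 12·7·12 = 1008; cumulative 13248
(W₅ W₆): 12×8 by 8×10 → 12×10, cost 12·8·10 = 960
((W₁ (W₂ (W₃ W₄))) (W₅ W₆)): 12×12 by 12×10 → 12×10, cost 12·12·10 = 1440; cumulative 15648
Total: 15648 scalar multiplications.

15648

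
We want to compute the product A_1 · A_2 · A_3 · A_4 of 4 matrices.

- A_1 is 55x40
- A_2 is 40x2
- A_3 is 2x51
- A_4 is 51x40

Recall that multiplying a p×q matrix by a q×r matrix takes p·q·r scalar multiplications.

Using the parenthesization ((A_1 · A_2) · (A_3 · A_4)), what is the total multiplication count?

12880

(A_1 · A_2): 55×40 by 40×2 → 55×2, cost 55·40·2 = 4400
(A_3 · A_4): 2×51 by 51×40 → 2×40, cost 2·51·40 = 4080
((A_1 · A_2) · (A_3 · A_4)): 55×2 by 2×40 → 55×40, cost 55·2·40 = 4400; cumulative 12880
Total: 12880 scalar multiplications.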